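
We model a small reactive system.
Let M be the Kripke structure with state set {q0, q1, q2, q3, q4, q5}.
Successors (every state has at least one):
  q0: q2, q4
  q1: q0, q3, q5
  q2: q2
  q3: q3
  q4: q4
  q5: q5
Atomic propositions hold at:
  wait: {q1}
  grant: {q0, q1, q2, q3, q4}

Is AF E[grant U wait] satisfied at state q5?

No

E[grant U wait]: least fixpoint, start Z0 = Sat(wait) = {q1}, add states in Sat(grant) with some successor in Z. Already a fixed point.
Sat(E[grant U wait]) = {q1}
AF E[grant U wait]: least fixpoint, start Z0 = {q1}, add states with every successor in Z. Already a fixed point.
Sat(AF E[grant U wait]) = {q1}
q5 ∉ Sat(AF E[grant U wait]) = {q1}, so the formula does not hold at q5.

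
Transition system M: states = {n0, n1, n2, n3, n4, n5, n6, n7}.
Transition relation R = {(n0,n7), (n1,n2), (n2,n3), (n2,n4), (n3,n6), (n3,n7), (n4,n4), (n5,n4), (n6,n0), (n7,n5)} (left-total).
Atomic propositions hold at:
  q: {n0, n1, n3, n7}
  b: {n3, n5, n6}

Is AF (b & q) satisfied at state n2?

No

Sat(b & q) = {n3}
AF (b & q): least fixpoint, start Z0 = {n3}, add states with every successor in Z. Already a fixed point.
Sat(AF (b & q)) = {n3}
n2 ∉ Sat(AF (b & q)) = {n3}, so the formula does not hold at n2.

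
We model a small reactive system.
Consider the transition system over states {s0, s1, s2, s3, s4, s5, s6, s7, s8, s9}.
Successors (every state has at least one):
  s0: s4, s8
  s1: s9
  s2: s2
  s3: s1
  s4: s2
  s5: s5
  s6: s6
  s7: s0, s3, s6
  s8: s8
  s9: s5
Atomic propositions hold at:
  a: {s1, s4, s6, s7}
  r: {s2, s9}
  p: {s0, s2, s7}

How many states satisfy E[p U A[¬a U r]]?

Sat(¬a) = {s0, s2, s3, s5, s8, s9}
A[¬a U r]: least fixpoint, start Z0 = Sat(r) = {s2, s9}, add states in Sat(¬a) with every successor in Z. Already a fixed point.
Sat(A[¬a U r]) = {s2, s9}
E[p U A[¬a U r]]: least fixpoint, start Z0 = Sat(A[¬a U r]) = {s2, s9}, add states in Sat(p) with some successor in Z. Already a fixed point.
Sat(E[p U A[¬a U r]]) = {s2, s9}
|Sat(E[p U A[¬a U r]])| = |{s2, s9}| = 2.

2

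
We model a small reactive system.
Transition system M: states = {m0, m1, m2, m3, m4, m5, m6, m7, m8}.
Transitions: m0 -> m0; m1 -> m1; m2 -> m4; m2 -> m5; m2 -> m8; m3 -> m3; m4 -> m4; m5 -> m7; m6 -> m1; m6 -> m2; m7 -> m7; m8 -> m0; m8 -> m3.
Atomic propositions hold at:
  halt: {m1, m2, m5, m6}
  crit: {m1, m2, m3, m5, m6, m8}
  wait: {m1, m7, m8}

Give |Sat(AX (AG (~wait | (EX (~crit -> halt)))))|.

Sat(~wait) = {m0, m2, m3, m4, m5, m6}
Sat(~crit) = {m0, m4, m7}
Sat(~crit -> halt) = {m1, m2, m3, m5, m6, m8}
Sat(EX (~crit -> halt)) = {s : some successor in {m1, m2, m3, m5, m6, m8}} = {m1, m2, m3, m6, m8}
Sat(~wait | (EX (~crit -> halt))) = {m0, m1, m2, m3, m4, m5, m6, m8}
AG (~wait | (EX (~crit -> halt))): greatest fixpoint, start Z0 = {m0, m1, m2, m3, m4, m5, m6, m8}, keep only states in Sat with every successor in Z. Z1 = {m0, m1, m2, m3, m4, m6, m8}; Z2 = {m0, m1, m3, m4, m6, m8}; Z3 = {m0, m1, m3, m4, m8}; fixed.
Sat(AG (~wait | (EX (~crit -> halt)))) = {m0, m1, m3, m4, m8}
Sat(AX (AG (~wait | (EX (~crit -> halt))))) = {s : every successor in {m0, m1, m3, m4, m8}} = {m0, m1, m3, m4, m8}
|Sat(AX (AG (~wait | (EX (~crit -> halt)))))| = |{m0, m1, m3, m4, m8}| = 5.

5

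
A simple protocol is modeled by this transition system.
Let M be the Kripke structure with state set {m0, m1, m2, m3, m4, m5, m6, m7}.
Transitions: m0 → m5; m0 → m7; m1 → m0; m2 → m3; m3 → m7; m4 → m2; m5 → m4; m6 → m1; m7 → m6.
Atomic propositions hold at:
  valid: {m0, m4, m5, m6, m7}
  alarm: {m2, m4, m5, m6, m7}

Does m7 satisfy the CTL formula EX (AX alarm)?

No

Sat(AX alarm) = {s : every successor in {m2, m4, m5, m6, m7}} = {m0, m3, m4, m5, m7}
Sat(EX (AX alarm)) = {s : some successor in {m0, m3, m4, m5, m7}} = {m0, m1, m2, m3, m5}
m7 ∉ Sat(EX (AX alarm)) = {m0, m1, m2, m3, m5}, so the formula does not hold at m7.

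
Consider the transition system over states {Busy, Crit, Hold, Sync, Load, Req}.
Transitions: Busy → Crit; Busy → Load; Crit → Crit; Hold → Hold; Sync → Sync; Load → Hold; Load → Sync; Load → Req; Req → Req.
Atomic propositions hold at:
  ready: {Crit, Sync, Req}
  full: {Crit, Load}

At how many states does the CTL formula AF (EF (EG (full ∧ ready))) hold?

2

Sat(full ∧ ready) = {Crit}
EG (full ∧ ready): greatest fixpoint, start Z0 = {Crit}, keep only states in Sat with some successor in Z. Already a fixed point.
Sat(EG (full ∧ ready)) = {Crit}
EF (EG (full ∧ ready)): least fixpoint, start Z0 = {Crit}, add states with some successor in Z. Z1 = {Busy, Crit}; fixed.
Sat(EF (EG (full ∧ ready))) = {Busy, Crit}
AF (EF (EG (full ∧ ready))): least fixpoint, start Z0 = {Busy, Crit}, add states with every successor in Z. Already a fixed point.
Sat(AF (EF (EG (full ∧ ready)))) = {Busy, Crit}
|Sat(AF (EF (EG (full ∧ ready))))| = |{Busy, Crit}| = 2.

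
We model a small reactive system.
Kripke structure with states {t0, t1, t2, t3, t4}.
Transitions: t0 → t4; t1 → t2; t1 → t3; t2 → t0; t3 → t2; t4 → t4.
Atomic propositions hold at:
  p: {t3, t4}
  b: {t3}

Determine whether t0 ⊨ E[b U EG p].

No

EG p: greatest fixpoint, start Z0 = {t3, t4}, keep only states in Sat with some successor in Z. Z1 = {t4}; fixed.
Sat(EG p) = {t4}
E[b U EG p]: least fixpoint, start Z0 = Sat(EG p) = {t4}, add states in Sat(b) with some successor in Z. Already a fixed point.
Sat(E[b U EG p]) = {t4}
t0 ∉ Sat(E[b U EG p]) = {t4}, so the formula does not hold at t0.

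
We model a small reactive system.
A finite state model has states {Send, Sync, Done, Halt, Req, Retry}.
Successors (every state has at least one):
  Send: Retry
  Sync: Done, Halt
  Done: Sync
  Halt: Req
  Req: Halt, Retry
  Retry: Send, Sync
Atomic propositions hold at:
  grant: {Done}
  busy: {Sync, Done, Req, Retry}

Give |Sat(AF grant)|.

1

AF grant: least fixpoint, start Z0 = {Done}, add states with every successor in Z. Already a fixed point.
Sat(AF grant) = {Done}
|Sat(AF grant)| = |{Done}| = 1.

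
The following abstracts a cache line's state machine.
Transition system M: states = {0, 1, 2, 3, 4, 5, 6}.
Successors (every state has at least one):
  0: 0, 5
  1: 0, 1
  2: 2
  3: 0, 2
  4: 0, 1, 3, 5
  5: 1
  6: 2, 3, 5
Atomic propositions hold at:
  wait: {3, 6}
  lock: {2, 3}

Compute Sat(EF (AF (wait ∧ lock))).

Sat(wait ∧ lock) = {3}
AF (wait ∧ lock): least fixpoint, start Z0 = {3}, add states with every successor in Z. Already a fixed point.
Sat(AF (wait ∧ lock)) = {3}
EF (AF (wait ∧ lock)): least fixpoint, start Z0 = {3}, add states with some successor in Z. Z1 = {3, 4, 6}; fixed.
Sat(EF (AF (wait ∧ lock))) = {3, 4, 6}

{3, 4, 6}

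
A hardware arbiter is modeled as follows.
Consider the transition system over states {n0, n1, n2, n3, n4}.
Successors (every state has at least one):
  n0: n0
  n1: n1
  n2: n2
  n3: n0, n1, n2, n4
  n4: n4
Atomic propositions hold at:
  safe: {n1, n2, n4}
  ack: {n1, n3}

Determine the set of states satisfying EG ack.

EG ack: greatest fixpoint, start Z0 = {n1, n3}, keep only states in Sat with some successor in Z. Already a fixed point.
Sat(EG ack) = {n1, n3}

{n1, n3}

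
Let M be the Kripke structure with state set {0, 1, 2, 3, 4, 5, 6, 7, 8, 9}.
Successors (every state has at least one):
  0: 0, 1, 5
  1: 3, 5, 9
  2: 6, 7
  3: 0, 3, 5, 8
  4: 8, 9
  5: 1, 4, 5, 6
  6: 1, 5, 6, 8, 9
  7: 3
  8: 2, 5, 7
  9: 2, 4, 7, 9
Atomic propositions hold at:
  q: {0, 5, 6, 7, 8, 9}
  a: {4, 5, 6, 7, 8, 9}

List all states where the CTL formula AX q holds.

Sat(AX q) = {s : every successor in {0, 5, 6, 7, 8, 9}} = {2, 4}

{2, 4}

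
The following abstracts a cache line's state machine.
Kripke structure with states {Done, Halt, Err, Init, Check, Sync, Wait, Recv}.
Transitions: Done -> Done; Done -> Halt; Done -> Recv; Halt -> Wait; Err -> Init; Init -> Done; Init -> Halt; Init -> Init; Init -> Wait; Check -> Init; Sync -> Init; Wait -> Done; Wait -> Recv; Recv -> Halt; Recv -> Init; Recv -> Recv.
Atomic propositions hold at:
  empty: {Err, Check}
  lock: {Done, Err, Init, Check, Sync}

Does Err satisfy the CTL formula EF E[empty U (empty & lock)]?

Sat(empty & lock) = {Err, Check}
E[empty U (empty & lock)]: least fixpoint, start Z0 = Sat((empty & lock)) = {Err, Check}, add states in Sat(empty) with some successor in Z. Already a fixed point.
Sat(E[empty U (empty & lock)]) = {Err, Check}
EF E[empty U (empty & lock)]: least fixpoint, start Z0 = {Err, Check}, add states with some successor in Z. Already a fixed point.
Sat(EF E[empty U (empty & lock)]) = {Err, Check}
Err ∈ Sat(EF E[empty U (empty & lock)]) = {Err, Check}, so the formula holds at Err.

Yes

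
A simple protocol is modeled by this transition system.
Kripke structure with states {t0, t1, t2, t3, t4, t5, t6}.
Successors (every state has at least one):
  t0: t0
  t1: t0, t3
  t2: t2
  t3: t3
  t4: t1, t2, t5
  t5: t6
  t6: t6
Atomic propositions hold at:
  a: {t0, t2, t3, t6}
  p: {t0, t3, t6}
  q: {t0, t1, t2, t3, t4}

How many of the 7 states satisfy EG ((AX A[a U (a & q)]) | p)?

Sat(a & q) = {t0, t2, t3}
A[a U (a & q)]: least fixpoint, start Z0 = Sat((a & q)) = {t0, t2, t3}, add states in Sat(a) with every successor in Z. Already a fixed point.
Sat(A[a U (a & q)]) = {t0, t2, t3}
Sat(AX A[a U (a & q)]) = {s : every successor in {t0, t2, t3}} = {t0, t1, t2, t3}
Sat((AX A[a U (a & q)]) | p) = {t0, t1, t2, t3, t6}
EG ((AX A[a U (a & q)]) | p): greatest fixpoint, start Z0 = {t0, t1, t2, t3, t6}, keep only states in Sat with some successor in Z. Already a fixed point.
Sat(EG ((AX A[a U (a & q)]) | p)) = {t0, t1, t2, t3, t6}
|Sat(EG ((AX A[a U (a & q)]) | p))| = |{t0, t1, t2, t3, t6}| = 5.

5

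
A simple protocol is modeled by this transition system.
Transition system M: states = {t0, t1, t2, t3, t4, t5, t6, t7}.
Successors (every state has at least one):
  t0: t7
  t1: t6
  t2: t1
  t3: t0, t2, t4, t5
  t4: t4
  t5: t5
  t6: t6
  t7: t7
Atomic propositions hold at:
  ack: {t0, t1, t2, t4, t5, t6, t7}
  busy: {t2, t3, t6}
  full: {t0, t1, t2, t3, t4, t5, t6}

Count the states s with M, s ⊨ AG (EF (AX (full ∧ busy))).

3

Sat(full ∧ busy) = {t2, t3, t6}
Sat(AX (full ∧ busy)) = {s : every successor in {t2, t3, t6}} = {t1, t6}
EF (AX (full ∧ busy)): least fixpoint, start Z0 = {t1, t6}, add states with some successor in Z. Z1 = {t1, t2, t6}; Z2 = {t1, t2, t3, t6}; fixed.
Sat(EF (AX (full ∧ busy))) = {t1, t2, t3, t6}
AG (EF (AX (full ∧ busy))): greatest fixpoint, start Z0 = {t1, t2, t3, t6}, keep only states in Sat with every successor in Z. Z1 = {t1, t2, t6}; fixed.
Sat(AG (EF (AX (full ∧ busy)))) = {t1, t2, t6}
|Sat(AG (EF (AX (full ∧ busy))))| = |{t1, t2, t6}| = 3.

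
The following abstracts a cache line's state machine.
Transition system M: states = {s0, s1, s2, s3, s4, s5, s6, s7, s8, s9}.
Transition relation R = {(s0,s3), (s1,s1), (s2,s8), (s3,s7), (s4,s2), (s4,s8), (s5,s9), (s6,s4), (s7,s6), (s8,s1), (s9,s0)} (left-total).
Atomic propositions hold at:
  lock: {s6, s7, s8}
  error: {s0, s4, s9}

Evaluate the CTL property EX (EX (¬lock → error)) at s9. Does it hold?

Sat(¬lock) = {s0, s1, s2, s3, s4, s5, s9}
Sat(¬lock → error) = {s0, s4, s6, s7, s8, s9}
Sat(EX (¬lock → error)) = {s : some successor in {s0, s4, s6, s7, s8, s9}} = {s2, s3, s4, s5, s6, s7, s9}
Sat(EX (EX (¬lock → error))) = {s : some successor in {s2, s3, s4, s5, s6, s7, s9}} = {s0, s3, s4, s5, s6, s7}
s9 ∉ Sat(EX (EX (¬lock → error))) = {s0, s3, s4, s5, s6, s7}, so the formula does not hold at s9.

No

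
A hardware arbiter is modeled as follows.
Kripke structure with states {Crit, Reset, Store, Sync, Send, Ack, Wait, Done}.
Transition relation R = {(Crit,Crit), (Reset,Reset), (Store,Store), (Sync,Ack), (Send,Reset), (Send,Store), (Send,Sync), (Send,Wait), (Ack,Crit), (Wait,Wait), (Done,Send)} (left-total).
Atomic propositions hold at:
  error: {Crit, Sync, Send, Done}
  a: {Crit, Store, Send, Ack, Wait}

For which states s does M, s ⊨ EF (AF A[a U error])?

A[a U error]: least fixpoint, start Z0 = Sat(error) = {Crit, Sync, Send, Done}, add states in Sat(a) with every successor in Z. Z1 = {Crit, Sync, Send, Ack, Done}; fixed.
Sat(A[a U error]) = {Crit, Sync, Send, Ack, Done}
AF A[a U error]: least fixpoint, start Z0 = {Crit, Sync, Send, Ack, Done}, add states with every successor in Z. Already a fixed point.
Sat(AF A[a U error]) = {Crit, Sync, Send, Ack, Done}
EF (AF A[a U error]): least fixpoint, start Z0 = {Crit, Sync, Send, Ack, Done}, add states with some successor in Z. Already a fixed point.
Sat(EF (AF A[a U error])) = {Crit, Sync, Send, Ack, Done}

{Crit, Sync, Send, Ack, Done}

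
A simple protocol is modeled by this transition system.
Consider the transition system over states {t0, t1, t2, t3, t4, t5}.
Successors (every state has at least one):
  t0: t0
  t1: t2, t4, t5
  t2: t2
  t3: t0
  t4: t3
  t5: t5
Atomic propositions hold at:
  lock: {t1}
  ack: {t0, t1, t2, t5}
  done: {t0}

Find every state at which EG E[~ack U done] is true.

{t0, t3, t4}

Sat(~ack) = {t3, t4}
E[~ack U done]: least fixpoint, start Z0 = Sat(done) = {t0}, add states in Sat(~ack) with some successor in Z. Z1 = {t0, t3}; Z2 = {t0, t3, t4}; fixed.
Sat(E[~ack U done]) = {t0, t3, t4}
EG E[~ack U done]: greatest fixpoint, start Z0 = {t0, t3, t4}, keep only states in Sat with some successor in Z. Already a fixed point.
Sat(EG E[~ack U done]) = {t0, t3, t4}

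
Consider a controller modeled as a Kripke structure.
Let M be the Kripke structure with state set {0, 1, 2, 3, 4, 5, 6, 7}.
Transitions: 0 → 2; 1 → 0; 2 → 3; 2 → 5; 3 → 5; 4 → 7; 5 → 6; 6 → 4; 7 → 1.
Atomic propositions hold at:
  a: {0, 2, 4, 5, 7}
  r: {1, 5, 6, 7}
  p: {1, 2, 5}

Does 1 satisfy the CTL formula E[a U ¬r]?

Sat(¬r) = {0, 2, 3, 4}
E[a U ¬r]: least fixpoint, start Z0 = Sat(¬r) = {0, 2, 3, 4}, add states in Sat(a) with some successor in Z. Already a fixed point.
Sat(E[a U ¬r]) = {0, 2, 3, 4}
1 ∉ Sat(E[a U ¬r]) = {0, 2, 3, 4}, so the formula does not hold at 1.

No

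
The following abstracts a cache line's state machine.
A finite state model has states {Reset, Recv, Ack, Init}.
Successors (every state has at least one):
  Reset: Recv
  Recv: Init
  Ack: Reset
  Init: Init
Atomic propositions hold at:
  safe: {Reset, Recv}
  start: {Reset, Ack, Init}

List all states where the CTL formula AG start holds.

{Init}

AG start: greatest fixpoint, start Z0 = {Reset, Ack, Init}, keep only states in Sat with every successor in Z. Z1 = {Ack, Init}; Z2 = {Init}; fixed.
Sat(AG start) = {Init}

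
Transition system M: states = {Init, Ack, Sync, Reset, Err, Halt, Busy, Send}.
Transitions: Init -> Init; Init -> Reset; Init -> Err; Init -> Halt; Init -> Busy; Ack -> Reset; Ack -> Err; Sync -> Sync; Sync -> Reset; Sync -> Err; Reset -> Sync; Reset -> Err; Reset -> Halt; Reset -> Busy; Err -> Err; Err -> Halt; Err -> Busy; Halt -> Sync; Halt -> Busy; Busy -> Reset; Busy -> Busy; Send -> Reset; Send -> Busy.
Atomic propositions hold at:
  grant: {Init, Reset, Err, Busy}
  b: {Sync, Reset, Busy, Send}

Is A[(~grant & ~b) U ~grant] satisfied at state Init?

Sat(~grant) = {Ack, Sync, Halt, Send}
Sat(~b) = {Init, Ack, Err, Halt}
Sat(~grant & ~b) = {Ack, Halt}
A[(~grant & ~b) U ~grant]: least fixpoint, start Z0 = Sat(~grant) = {Ack, Sync, Halt, Send}, add states in Sat(~grant & ~b) with every successor in Z. Already a fixed point.
Sat(A[(~grant & ~b) U ~grant]) = {Ack, Sync, Halt, Send}
Init ∉ Sat(A[(~grant & ~b) U ~grant]) = {Ack, Sync, Halt, Send}, so the formula does not hold at Init.

No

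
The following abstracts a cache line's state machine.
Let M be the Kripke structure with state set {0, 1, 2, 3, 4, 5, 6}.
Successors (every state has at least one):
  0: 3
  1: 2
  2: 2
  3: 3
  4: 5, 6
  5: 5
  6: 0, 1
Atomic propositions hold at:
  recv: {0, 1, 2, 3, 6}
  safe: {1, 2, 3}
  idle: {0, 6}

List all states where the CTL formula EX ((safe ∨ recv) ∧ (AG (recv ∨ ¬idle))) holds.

{0, 1, 2, 3, 4, 6}

Sat(safe ∨ recv) = {0, 1, 2, 3, 6}
Sat(¬idle) = {1, 2, 3, 4, 5}
Sat(recv ∨ ¬idle) = {0, 1, 2, 3, 4, 5, 6}
AG (recv ∨ ¬idle): greatest fixpoint, start Z0 = {0, 1, 2, 3, 4, 5, 6}, keep only states in Sat with every successor in Z. Already a fixed point.
Sat(AG (recv ∨ ¬idle)) = {0, 1, 2, 3, 4, 5, 6}
Sat((safe ∨ recv) ∧ (AG (recv ∨ ¬idle))) = {0, 1, 2, 3, 6}
Sat(EX ((safe ∨ recv) ∧ (AG (recv ∨ ¬idle)))) = {s : some successor in {0, 1, 2, 3, 6}} = {0, 1, 2, 3, 4, 6}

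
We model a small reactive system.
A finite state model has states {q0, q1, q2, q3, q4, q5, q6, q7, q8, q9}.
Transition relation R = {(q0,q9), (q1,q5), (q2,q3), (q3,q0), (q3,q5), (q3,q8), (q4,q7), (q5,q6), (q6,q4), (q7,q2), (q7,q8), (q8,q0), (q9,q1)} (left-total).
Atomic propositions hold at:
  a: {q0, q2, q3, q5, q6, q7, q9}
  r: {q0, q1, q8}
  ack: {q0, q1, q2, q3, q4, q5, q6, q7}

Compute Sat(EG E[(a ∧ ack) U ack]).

Sat(a ∧ ack) = {q0, q2, q3, q5, q6, q7}
E[(a ∧ ack) U ack]: least fixpoint, start Z0 = Sat(ack) = {q0, q1, q2, q3, q4, q5, q6, q7}, add states in Sat(a ∧ ack) with some successor in Z. Already a fixed point.
Sat(E[(a ∧ ack) U ack]) = {q0, q1, q2, q3, q4, q5, q6, q7}
EG E[(a ∧ ack) U ack]: greatest fixpoint, start Z0 = {q0, q1, q2, q3, q4, q5, q6, q7}, keep only states in Sat with some successor in Z. Z1 = {q1, q2, q3, q4, q5, q6, q7}; fixed.
Sat(EG E[(a ∧ ack) U ack]) = {q1, q2, q3, q4, q5, q6, q7}

{q1, q2, q3, q4, q5, q6, q7}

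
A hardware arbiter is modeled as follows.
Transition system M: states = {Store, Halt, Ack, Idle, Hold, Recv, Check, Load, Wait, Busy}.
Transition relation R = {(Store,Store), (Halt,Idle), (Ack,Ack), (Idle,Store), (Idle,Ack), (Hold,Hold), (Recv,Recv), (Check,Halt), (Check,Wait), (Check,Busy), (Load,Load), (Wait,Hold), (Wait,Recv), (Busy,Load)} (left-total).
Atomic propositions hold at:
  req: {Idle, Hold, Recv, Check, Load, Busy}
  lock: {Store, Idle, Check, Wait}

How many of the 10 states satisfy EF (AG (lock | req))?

Sat(lock | req) = {Store, Idle, Hold, Recv, Check, Load, Wait, Busy}
AG (lock | req): greatest fixpoint, start Z0 = {Store, Idle, Hold, Recv, Check, Load, Wait, Busy}, keep only states in Sat with every successor in Z. Z1 = {Store, Hold, Recv, Load, Wait, Busy}; fixed.
Sat(AG (lock | req)) = {Store, Hold, Recv, Load, Wait, Busy}
EF (AG (lock | req)): least fixpoint, start Z0 = {Store, Hold, Recv, Load, Wait, Busy}, add states with some successor in Z. Z1 = {Store, Idle, Hold, Recv, Check, Load, Wait, Busy}; Z2 = {Store, Halt, Idle, Hold, Recv, Check, Load, Wait, Busy}; fixed.
Sat(EF (AG (lock | req))) = {Store, Halt, Idle, Hold, Recv, Check, Load, Wait, Busy}
|Sat(EF (AG (lock | req)))| = |{Store, Halt, Idle, Hold, Recv, Check, Load, Wait, Busy}| = 9.

9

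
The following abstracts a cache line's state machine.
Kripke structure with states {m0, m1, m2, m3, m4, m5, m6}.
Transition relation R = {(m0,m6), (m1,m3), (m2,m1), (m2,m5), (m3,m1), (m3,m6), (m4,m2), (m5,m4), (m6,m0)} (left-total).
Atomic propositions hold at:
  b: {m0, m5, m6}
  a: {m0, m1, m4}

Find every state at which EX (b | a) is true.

{m0, m2, m3, m5, m6}

Sat(b | a) = {m0, m1, m4, m5, m6}
Sat(EX (b | a)) = {s : some successor in {m0, m1, m4, m5, m6}} = {m0, m2, m3, m5, m6}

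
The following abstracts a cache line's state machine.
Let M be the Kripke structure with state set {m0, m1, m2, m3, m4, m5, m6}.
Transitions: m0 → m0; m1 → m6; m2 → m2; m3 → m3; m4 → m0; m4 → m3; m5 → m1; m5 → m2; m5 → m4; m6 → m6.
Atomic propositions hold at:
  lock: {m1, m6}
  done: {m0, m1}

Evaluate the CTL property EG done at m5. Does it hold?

EG done: greatest fixpoint, start Z0 = {m0, m1}, keep only states in Sat with some successor in Z. Z1 = {m0}; fixed.
Sat(EG done) = {m0}
m5 ∉ Sat(EG done) = {m0}, so the formula does not hold at m5.

No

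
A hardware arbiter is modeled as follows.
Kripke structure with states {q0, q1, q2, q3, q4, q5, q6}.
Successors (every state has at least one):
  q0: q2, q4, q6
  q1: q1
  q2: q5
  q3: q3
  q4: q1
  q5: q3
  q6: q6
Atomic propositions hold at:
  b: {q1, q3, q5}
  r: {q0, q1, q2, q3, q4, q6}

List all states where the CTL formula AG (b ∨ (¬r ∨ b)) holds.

{q1, q3, q5}

Sat(¬r) = {q5}
Sat(¬r ∨ b) = {q1, q3, q5}
Sat(b ∨ (¬r ∨ b)) = {q1, q3, q5}
AG (b ∨ (¬r ∨ b)): greatest fixpoint, start Z0 = {q1, q3, q5}, keep only states in Sat with every successor in Z. Already a fixed point.
Sat(AG (b ∨ (¬r ∨ b))) = {q1, q3, q5}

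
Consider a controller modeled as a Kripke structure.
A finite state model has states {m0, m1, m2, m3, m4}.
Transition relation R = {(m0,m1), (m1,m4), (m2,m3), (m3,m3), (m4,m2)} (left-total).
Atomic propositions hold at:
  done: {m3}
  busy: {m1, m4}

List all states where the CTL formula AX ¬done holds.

{m0, m1, m4}

Sat(¬done) = {m0, m1, m2, m4}
Sat(AX ¬done) = {s : every successor in {m0, m1, m2, m4}} = {m0, m1, m4}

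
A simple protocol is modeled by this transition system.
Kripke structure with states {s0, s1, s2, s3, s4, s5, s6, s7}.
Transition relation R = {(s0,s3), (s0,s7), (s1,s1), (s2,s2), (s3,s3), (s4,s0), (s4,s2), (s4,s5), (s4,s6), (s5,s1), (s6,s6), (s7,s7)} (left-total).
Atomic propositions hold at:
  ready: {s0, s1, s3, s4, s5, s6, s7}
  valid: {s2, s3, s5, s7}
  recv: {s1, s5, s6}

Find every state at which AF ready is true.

AF ready: least fixpoint, start Z0 = {s0, s1, s3, s4, s5, s6, s7}, add states with every successor in Z. Already a fixed point.
Sat(AF ready) = {s0, s1, s3, s4, s5, s6, s7}

{s0, s1, s3, s4, s5, s6, s7}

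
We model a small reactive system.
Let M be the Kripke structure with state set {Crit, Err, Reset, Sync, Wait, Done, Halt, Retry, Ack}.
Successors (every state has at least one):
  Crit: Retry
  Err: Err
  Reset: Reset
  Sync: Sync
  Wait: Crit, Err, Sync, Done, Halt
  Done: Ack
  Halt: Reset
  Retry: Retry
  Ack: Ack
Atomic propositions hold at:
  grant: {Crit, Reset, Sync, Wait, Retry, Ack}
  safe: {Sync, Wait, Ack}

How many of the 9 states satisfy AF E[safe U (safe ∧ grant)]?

4

Sat(safe ∧ grant) = {Sync, Wait, Ack}
E[safe U (safe ∧ grant)]: least fixpoint, start Z0 = Sat((safe ∧ grant)) = {Sync, Wait, Ack}, add states in Sat(safe) with some successor in Z. Already a fixed point.
Sat(E[safe U (safe ∧ grant)]) = {Sync, Wait, Ack}
AF E[safe U (safe ∧ grant)]: least fixpoint, start Z0 = {Sync, Wait, Ack}, add states with every successor in Z. Z1 = {Sync, Wait, Done, Ack}; fixed.
Sat(AF E[safe U (safe ∧ grant)]) = {Sync, Wait, Done, Ack}
|Sat(AF E[safe U (safe ∧ grant)])| = |{Sync, Wait, Done, Ack}| = 4.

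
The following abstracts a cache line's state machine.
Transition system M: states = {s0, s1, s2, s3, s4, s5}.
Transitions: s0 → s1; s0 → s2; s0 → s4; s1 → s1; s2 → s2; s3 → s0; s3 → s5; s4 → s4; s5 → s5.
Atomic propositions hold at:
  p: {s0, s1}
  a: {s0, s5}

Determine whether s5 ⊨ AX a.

Sat(AX a) = {s : every successor in {s0, s5}} = {s3, s5}
s5 ∈ Sat(AX a) = {s3, s5}, so the formula holds at s5.

Yes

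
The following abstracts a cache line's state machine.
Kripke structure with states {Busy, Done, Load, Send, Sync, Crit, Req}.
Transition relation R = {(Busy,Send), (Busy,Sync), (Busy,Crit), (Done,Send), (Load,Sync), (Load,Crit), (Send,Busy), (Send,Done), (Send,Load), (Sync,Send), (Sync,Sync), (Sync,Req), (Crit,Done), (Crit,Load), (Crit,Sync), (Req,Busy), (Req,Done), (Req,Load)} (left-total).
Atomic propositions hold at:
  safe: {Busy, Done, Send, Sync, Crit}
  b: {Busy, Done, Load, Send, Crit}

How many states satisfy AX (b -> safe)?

4

Sat(b -> safe) = {Busy, Done, Send, Sync, Crit, Req}
Sat(AX (b -> safe)) = {s : every successor in {Busy, Done, Send, Sync, Crit, Req}} = {Busy, Done, Load, Sync}
|Sat(AX (b -> safe))| = |{Busy, Done, Load, Sync}| = 4.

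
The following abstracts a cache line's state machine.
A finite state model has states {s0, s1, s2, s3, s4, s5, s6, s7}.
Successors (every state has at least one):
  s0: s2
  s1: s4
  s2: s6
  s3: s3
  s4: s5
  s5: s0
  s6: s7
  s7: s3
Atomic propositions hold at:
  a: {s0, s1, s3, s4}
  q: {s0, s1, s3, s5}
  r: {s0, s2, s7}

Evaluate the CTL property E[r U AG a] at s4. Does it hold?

No

AG a: greatest fixpoint, start Z0 = {s0, s1, s3, s4}, keep only states in Sat with every successor in Z. Z1 = {s1, s3}; Z2 = {s3}; fixed.
Sat(AG a) = {s3}
E[r U AG a]: least fixpoint, start Z0 = Sat(AG a) = {s3}, add states in Sat(r) with some successor in Z. Z1 = {s3, s7}; fixed.
Sat(E[r U AG a]) = {s3, s7}
s4 ∉ Sat(E[r U AG a]) = {s3, s7}, so the formula does not hold at s4.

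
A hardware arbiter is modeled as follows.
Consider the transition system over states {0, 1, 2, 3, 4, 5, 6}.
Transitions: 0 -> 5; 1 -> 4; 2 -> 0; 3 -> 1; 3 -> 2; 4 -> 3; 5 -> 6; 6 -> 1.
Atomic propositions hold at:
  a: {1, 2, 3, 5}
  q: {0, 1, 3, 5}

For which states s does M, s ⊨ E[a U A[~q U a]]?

Sat(~q) = {2, 4, 6}
A[~q U a]: least fixpoint, start Z0 = Sat(a) = {1, 2, 3, 5}, add states in Sat(~q) with every successor in Z. Z1 = {1, 2, 3, 4, 5, 6}; fixed.
Sat(A[~q U a]) = {1, 2, 3, 4, 5, 6}
E[a U A[~q U a]]: least fixpoint, start Z0 = Sat(A[~q U a]) = {1, 2, 3, 4, 5, 6}, add states in Sat(a) with some successor in Z. Already a fixed point.
Sat(E[a U A[~q U a]]) = {1, 2, 3, 4, 5, 6}

{1, 2, 3, 4, 5, 6}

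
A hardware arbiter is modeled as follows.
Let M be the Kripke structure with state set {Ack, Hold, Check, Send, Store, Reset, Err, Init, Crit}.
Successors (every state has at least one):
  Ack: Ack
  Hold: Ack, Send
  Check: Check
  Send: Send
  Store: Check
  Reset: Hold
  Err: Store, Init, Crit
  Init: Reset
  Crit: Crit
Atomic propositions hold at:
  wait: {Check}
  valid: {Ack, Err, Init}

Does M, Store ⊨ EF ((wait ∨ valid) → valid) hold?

Sat(wait ∨ valid) = {Ack, Check, Err, Init}
Sat((wait ∨ valid) → valid) = {Ack, Hold, Send, Store, Reset, Err, Init, Crit}
EF ((wait ∨ valid) → valid): least fixpoint, start Z0 = {Ack, Hold, Send, Store, Reset, Err, Init, Crit}, add states with some successor in Z. Already a fixed point.
Sat(EF ((wait ∨ valid) → valid)) = {Ack, Hold, Send, Store, Reset, Err, Init, Crit}
Store ∈ Sat(EF ((wait ∨ valid) → valid)) = {Ack, Hold, Send, Store, Reset, Err, Init, Crit}, so the formula holds at Store.

Yes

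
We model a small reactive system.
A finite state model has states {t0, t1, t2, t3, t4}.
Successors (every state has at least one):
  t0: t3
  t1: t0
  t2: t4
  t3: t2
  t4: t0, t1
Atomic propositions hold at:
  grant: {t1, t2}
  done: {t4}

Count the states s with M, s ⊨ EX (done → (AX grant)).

Sat(AX grant) = {s : every successor in {t1, t2}} = {t3}
Sat(done → (AX grant)) = {t0, t1, t2, t3}
Sat(EX (done → (AX grant))) = {s : some successor in {t0, t1, t2, t3}} = {t0, t1, t3, t4}
|Sat(EX (done → (AX grant)))| = |{t0, t1, t3, t4}| = 4.

4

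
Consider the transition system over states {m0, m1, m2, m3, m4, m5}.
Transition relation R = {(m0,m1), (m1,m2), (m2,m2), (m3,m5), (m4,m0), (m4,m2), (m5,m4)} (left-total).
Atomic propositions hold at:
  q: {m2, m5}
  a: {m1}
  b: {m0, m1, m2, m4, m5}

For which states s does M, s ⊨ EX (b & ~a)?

Sat(~a) = {m0, m2, m3, m4, m5}
Sat(b & ~a) = {m0, m2, m4, m5}
Sat(EX (b & ~a)) = {s : some successor in {m0, m2, m4, m5}} = {m1, m2, m3, m4, m5}

{m1, m2, m3, m4, m5}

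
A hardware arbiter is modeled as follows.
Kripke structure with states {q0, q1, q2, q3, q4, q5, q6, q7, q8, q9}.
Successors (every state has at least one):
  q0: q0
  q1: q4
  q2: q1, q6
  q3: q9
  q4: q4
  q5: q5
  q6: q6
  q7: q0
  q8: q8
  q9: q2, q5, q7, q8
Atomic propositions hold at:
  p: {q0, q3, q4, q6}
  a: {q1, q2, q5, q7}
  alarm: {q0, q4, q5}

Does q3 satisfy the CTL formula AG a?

AG a: greatest fixpoint, start Z0 = {q1, q2, q5, q7}, keep only states in Sat with every successor in Z. Z1 = {q5}; fixed.
Sat(AG a) = {q5}
q3 ∉ Sat(AG a) = {q5}, so the formula does not hold at q3.

No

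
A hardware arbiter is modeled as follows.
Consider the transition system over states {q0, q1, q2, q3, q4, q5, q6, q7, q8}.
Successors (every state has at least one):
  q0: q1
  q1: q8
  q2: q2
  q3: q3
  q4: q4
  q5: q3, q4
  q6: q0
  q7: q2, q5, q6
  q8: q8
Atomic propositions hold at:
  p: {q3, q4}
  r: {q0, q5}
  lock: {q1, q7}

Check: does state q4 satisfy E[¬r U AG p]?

Yes

Sat(¬r) = {q1, q2, q3, q4, q6, q7, q8}
AG p: greatest fixpoint, start Z0 = {q3, q4}, keep only states in Sat with every successor in Z. Already a fixed point.
Sat(AG p) = {q3, q4}
E[¬r U AG p]: least fixpoint, start Z0 = Sat(AG p) = {q3, q4}, add states in Sat(¬r) with some successor in Z. Already a fixed point.
Sat(E[¬r U AG p]) = {q3, q4}
q4 ∈ Sat(E[¬r U AG p]) = {q3, q4}, so the formula holds at q4.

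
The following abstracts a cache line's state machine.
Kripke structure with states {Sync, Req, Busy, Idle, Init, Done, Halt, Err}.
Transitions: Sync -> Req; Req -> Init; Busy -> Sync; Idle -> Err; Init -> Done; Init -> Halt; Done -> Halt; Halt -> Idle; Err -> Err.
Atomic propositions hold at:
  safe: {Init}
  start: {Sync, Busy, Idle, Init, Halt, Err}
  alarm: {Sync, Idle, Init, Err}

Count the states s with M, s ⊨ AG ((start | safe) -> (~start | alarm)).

Sat(start | safe) = {Sync, Busy, Idle, Init, Halt, Err}
Sat(~start) = {Req, Done}
Sat(~start | alarm) = {Sync, Req, Idle, Init, Done, Err}
Sat((start | safe) -> (~start | alarm)) = {Sync, Req, Idle, Init, Done, Err}
AG ((start | safe) -> (~start | alarm)): greatest fixpoint, start Z0 = {Sync, Req, Idle, Init, Done, Err}, keep only states in Sat with every successor in Z. Z1 = {Sync, Req, Idle, Err}; Z2 = {Sync, Idle, Err}; Z3 = {Idle, Err}; fixed.
Sat(AG ((start | safe) -> (~start | alarm))) = {Idle, Err}
|Sat(AG ((start | safe) -> (~start | alarm)))| = |{Idle, Err}| = 2.

2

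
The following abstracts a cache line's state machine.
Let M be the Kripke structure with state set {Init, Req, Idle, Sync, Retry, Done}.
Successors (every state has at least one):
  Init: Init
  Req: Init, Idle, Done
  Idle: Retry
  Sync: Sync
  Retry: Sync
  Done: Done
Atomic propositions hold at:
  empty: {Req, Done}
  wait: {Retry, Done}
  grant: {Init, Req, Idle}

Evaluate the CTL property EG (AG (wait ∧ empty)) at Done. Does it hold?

Sat(wait ∧ empty) = {Done}
AG (wait ∧ empty): greatest fixpoint, start Z0 = {Done}, keep only states in Sat with every successor in Z. Already a fixed point.
Sat(AG (wait ∧ empty)) = {Done}
EG (AG (wait ∧ empty)): greatest fixpoint, start Z0 = {Done}, keep only states in Sat with some successor in Z. Already a fixed point.
Sat(EG (AG (wait ∧ empty))) = {Done}
Done ∈ Sat(EG (AG (wait ∧ empty))) = {Done}, so the formula holds at Done.

Yes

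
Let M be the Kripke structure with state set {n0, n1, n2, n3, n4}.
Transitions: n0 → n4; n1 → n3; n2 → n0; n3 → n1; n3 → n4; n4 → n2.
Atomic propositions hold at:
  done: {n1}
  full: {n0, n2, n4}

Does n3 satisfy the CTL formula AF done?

AF done: least fixpoint, start Z0 = {n1}, add states with every successor in Z. Already a fixed point.
Sat(AF done) = {n1}
n3 ∉ Sat(AF done) = {n1}, so the formula does not hold at n3.

No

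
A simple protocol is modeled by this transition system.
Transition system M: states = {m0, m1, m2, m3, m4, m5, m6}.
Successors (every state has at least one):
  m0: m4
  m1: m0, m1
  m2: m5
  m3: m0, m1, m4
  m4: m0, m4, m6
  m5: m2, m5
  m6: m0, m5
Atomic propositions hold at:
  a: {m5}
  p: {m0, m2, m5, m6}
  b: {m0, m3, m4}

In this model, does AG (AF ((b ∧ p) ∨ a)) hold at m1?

No

Sat(b ∧ p) = {m0}
Sat((b ∧ p) ∨ a) = {m0, m5}
AF ((b ∧ p) ∨ a): least fixpoint, start Z0 = {m0, m5}, add states with every successor in Z. Z1 = {m0, m2, m5, m6}; fixed.
Sat(AF ((b ∧ p) ∨ a)) = {m0, m2, m5, m6}
AG (AF ((b ∧ p) ∨ a)): greatest fixpoint, start Z0 = {m0, m2, m5, m6}, keep only states in Sat with every successor in Z. Z1 = {m2, m5, m6}; Z2 = {m2, m5}; fixed.
Sat(AG (AF ((b ∧ p) ∨ a))) = {m2, m5}
m1 ∉ Sat(AG (AF ((b ∧ p) ∨ a))) = {m2, m5}, so the formula does not hold at m1.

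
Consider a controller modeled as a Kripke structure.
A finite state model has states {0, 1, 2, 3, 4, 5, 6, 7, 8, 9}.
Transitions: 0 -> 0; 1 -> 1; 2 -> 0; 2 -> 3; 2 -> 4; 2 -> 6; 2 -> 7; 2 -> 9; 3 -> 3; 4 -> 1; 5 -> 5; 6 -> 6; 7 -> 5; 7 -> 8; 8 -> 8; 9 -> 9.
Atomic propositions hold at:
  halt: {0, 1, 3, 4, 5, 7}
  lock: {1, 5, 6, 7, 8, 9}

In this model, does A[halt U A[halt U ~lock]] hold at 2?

Sat(~lock) = {0, 2, 3, 4}
A[halt U ~lock]: least fixpoint, start Z0 = Sat(~lock) = {0, 2, 3, 4}, add states in Sat(halt) with every successor in Z. Already a fixed point.
Sat(A[halt U ~lock]) = {0, 2, 3, 4}
A[halt U A[halt U ~lock]]: least fixpoint, start Z0 = Sat(A[halt U ~lock]) = {0, 2, 3, 4}, add states in Sat(halt) with every successor in Z. Already a fixed point.
Sat(A[halt U A[halt U ~lock]]) = {0, 2, 3, 4}
2 ∈ Sat(A[halt U A[halt U ~lock]]) = {0, 2, 3, 4}, so the formula holds at 2.

Yes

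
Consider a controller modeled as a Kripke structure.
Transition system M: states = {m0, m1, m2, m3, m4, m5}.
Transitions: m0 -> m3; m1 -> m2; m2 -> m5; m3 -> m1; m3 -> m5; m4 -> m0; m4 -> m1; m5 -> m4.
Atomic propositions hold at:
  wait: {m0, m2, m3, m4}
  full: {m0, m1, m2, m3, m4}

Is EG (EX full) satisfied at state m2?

Sat(EX full) = {s : some successor in {m0, m1, m2, m3, m4}} = {m0, m1, m3, m4, m5}
EG (EX full): greatest fixpoint, start Z0 = {m0, m1, m3, m4, m5}, keep only states in Sat with some successor in Z. Z1 = {m0, m3, m4, m5}; fixed.
Sat(EG (EX full)) = {m0, m3, m4, m5}
m2 ∉ Sat(EG (EX full)) = {m0, m3, m4, m5}, so the formula does not hold at m2.

No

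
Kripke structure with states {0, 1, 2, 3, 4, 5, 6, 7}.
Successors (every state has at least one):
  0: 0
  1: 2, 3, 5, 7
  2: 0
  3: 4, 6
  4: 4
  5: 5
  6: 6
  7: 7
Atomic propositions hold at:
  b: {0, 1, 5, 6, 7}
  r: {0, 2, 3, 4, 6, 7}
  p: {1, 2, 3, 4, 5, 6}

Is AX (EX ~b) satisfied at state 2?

Sat(~b) = {2, 3, 4}
Sat(EX ~b) = {s : some successor in {2, 3, 4}} = {1, 3, 4}
Sat(AX (EX ~b)) = {s : every successor in {1, 3, 4}} = {4}
2 ∉ Sat(AX (EX ~b)) = {4}, so the formula does not hold at 2.

No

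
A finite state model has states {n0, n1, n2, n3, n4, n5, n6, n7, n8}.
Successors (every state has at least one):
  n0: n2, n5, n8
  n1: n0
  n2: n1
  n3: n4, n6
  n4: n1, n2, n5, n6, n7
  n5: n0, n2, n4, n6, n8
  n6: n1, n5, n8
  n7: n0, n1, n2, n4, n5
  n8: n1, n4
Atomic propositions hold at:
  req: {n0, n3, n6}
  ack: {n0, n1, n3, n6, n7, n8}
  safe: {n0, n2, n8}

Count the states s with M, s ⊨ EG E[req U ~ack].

5

Sat(~ack) = {n2, n4, n5}
E[req U ~ack]: least fixpoint, start Z0 = Sat(~ack) = {n2, n4, n5}, add states in Sat(req) with some successor in Z. Z1 = {n0, n2, n3, n4, n5, n6}; fixed.
Sat(E[req U ~ack]) = {n0, n2, n3, n4, n5, n6}
EG E[req U ~ack]: greatest fixpoint, start Z0 = {n0, n2, n3, n4, n5, n6}, keep only states in Sat with some successor in Z. Z1 = {n0, n3, n4, n5, n6}; fixed.
Sat(EG E[req U ~ack]) = {n0, n3, n4, n5, n6}
|Sat(EG E[req U ~ack])| = |{n0, n3, n4, n5, n6}| = 5.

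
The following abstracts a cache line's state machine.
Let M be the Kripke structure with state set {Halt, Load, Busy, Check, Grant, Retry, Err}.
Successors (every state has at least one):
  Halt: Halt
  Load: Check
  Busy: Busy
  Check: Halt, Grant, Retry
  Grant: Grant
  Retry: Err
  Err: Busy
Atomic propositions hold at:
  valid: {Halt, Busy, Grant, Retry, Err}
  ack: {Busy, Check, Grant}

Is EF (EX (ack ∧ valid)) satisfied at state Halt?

Sat(ack ∧ valid) = {Busy, Grant}
Sat(EX (ack ∧ valid)) = {s : some successor in {Busy, Grant}} = {Busy, Check, Grant, Err}
EF (EX (ack ∧ valid)): least fixpoint, start Z0 = {Busy, Check, Grant, Err}, add states with some successor in Z. Z1 = {Load, Busy, Check, Grant, Retry, Err}; fixed.
Sat(EF (EX (ack ∧ valid))) = {Load, Busy, Check, Grant, Retry, Err}
Halt ∉ Sat(EF (EX (ack ∧ valid))) = {Load, Busy, Check, Grant, Retry, Err}, so the formula does not hold at Halt.

No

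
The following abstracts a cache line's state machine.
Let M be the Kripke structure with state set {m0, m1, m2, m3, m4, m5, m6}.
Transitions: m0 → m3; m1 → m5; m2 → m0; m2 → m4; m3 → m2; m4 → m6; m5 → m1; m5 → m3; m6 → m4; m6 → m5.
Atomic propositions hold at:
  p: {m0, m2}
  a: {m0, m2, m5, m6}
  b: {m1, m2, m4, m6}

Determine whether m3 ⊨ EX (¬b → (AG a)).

Yes

Sat(¬b) = {m0, m3, m5}
AG a: greatest fixpoint, start Z0 = {m0, m2, m5, m6}, keep only states in Sat with every successor in Z. Z1 = ∅; fixed.
Sat(AG a) = ∅
Sat(¬b → (AG a)) = {m1, m2, m4, m6}
Sat(EX (¬b → (AG a))) = {s : some successor in {m1, m2, m4, m6}} = {m2, m3, m4, m5, m6}
m3 ∈ Sat(EX (¬b → (AG a))) = {m2, m3, m4, m5, m6}, so the formula holds at m3.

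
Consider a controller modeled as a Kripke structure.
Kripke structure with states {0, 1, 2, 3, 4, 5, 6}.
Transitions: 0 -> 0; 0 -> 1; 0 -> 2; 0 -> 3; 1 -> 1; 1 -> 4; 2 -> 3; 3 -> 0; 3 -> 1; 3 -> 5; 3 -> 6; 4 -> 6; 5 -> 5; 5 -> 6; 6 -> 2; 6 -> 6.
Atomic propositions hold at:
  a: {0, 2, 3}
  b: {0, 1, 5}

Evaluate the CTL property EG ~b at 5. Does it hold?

No

Sat(~b) = {2, 3, 4, 6}
EG ~b: greatest fixpoint, start Z0 = {2, 3, 4, 6}, keep only states in Sat with some successor in Z. Already a fixed point.
Sat(EG ~b) = {2, 3, 4, 6}
5 ∉ Sat(EG ~b) = {2, 3, 4, 6}, so the formula does not hold at 5.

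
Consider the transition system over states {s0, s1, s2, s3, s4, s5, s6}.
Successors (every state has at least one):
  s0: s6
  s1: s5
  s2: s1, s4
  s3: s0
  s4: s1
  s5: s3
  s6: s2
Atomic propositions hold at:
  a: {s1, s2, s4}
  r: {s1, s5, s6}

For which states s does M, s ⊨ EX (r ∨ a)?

Sat(r ∨ a) = {s1, s2, s4, s5, s6}
Sat(EX (r ∨ a)) = {s : some successor in {s1, s2, s4, s5, s6}} = {s0, s1, s2, s4, s6}

{s0, s1, s2, s4, s6}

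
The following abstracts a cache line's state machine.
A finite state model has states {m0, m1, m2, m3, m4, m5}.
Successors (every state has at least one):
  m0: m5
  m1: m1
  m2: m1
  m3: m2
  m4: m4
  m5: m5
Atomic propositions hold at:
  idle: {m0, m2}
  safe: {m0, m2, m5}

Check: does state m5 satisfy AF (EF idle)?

EF idle: least fixpoint, start Z0 = {m0, m2}, add states with some successor in Z. Z1 = {m0, m2, m3}; fixed.
Sat(EF idle) = {m0, m2, m3}
AF (EF idle): least fixpoint, start Z0 = {m0, m2, m3}, add states with every successor in Z. Already a fixed point.
Sat(AF (EF idle)) = {m0, m2, m3}
m5 ∉ Sat(AF (EF idle)) = {m0, m2, m3}, so the formula does not hold at m5.

No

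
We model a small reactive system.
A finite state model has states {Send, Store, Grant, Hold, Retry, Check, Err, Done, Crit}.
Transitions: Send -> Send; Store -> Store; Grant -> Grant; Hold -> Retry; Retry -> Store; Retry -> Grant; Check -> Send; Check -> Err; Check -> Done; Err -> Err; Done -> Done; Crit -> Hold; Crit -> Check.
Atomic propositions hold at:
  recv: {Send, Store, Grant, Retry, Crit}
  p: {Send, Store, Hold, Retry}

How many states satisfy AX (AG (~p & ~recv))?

2

Sat(~p) = {Grant, Check, Err, Done, Crit}
Sat(~recv) = {Hold, Check, Err, Done}
Sat(~p & ~recv) = {Check, Err, Done}
AG (~p & ~recv): greatest fixpoint, start Z0 = {Check, Err, Done}, keep only states in Sat with every successor in Z. Z1 = {Err, Done}; fixed.
Sat(AG (~p & ~recv)) = {Err, Done}
Sat(AX (AG (~p & ~recv))) = {s : every successor in {Err, Done}} = {Err, Done}
|Sat(AX (AG (~p & ~recv)))| = |{Err, Done}| = 2.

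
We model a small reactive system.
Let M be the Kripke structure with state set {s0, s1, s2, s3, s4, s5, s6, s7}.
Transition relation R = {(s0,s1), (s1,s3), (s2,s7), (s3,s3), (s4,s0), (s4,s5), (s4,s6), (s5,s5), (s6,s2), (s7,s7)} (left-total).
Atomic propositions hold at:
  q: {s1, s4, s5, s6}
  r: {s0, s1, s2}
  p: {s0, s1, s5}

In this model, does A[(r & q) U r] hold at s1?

Sat(r & q) = {s1}
A[(r & q) U r]: least fixpoint, start Z0 = Sat(r) = {s0, s1, s2}, add states in Sat(r & q) with every successor in Z. Already a fixed point.
Sat(A[(r & q) U r]) = {s0, s1, s2}
s1 ∈ Sat(A[(r & q) U r]) = {s0, s1, s2}, so the formula holds at s1.

Yes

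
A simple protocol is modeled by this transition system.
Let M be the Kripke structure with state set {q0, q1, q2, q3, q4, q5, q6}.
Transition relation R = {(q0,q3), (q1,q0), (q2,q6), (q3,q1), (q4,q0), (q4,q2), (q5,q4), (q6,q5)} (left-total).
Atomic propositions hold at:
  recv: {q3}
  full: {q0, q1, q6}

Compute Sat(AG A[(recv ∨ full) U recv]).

{q0, q1, q3}

Sat(recv ∨ full) = {q0, q1, q3, q6}
A[(recv ∨ full) U recv]: least fixpoint, start Z0 = Sat(recv) = {q3}, add states in Sat(recv ∨ full) with every successor in Z. Z1 = {q0, q3}; Z2 = {q0, q1, q3}; fixed.
Sat(A[(recv ∨ full) U recv]) = {q0, q1, q3}
AG A[(recv ∨ full) U recv]: greatest fixpoint, start Z0 = {q0, q1, q3}, keep only states in Sat with every successor in Z. Already a fixed point.
Sat(AG A[(recv ∨ full) U recv]) = {q0, q1, q3}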